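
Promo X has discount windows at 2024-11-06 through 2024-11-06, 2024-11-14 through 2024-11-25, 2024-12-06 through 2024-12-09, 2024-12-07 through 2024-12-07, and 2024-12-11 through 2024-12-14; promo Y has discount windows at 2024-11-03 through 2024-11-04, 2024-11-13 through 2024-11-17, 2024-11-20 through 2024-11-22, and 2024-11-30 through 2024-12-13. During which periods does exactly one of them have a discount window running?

Merge the first list: 2024-11-06 through 2024-11-06, 2024-11-14 through 2024-11-25, 2024-12-06 through 2024-12-09, 2024-12-11 through 2024-12-14.
A but not B: 2024-11-06 through 2024-11-06, 2024-11-18 through 2024-11-19, 2024-11-23 through 2024-11-25, 2024-12-14 through 2024-12-14.
B but not A: 2024-11-03 through 2024-11-04, 2024-11-13 through 2024-11-13, 2024-11-30 through 2024-12-05, 2024-12-10 through 2024-12-10.
Combining gives A △ B.

2024-11-03 through 2024-11-04, 2024-11-06 through 2024-11-06, 2024-11-13 through 2024-11-13, 2024-11-18 through 2024-11-19, 2024-11-23 through 2024-11-25, 2024-11-30 through 2024-12-05, 2024-12-10 through 2024-12-10, 2024-12-14 through 2024-12-14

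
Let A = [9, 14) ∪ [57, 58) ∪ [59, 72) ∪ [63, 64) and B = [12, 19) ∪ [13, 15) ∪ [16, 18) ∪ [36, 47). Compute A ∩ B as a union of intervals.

First set merges to [9, 14), [57, 58), [59, 72).
Second set merges to [12, 19), [36, 47).
[9, 14) meets the second set on [12, 14).
[57, 58): no overlap with the second set.
[59, 72): no overlap with the second set.

[12, 14)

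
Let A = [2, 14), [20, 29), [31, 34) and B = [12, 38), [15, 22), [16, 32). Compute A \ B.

Merge the second list: [12, 38).
[2, 14) minus B → [2, 12).
[20, 29): fully covered by B → removed.
[31, 34): fully covered by B → removed.

[2, 12)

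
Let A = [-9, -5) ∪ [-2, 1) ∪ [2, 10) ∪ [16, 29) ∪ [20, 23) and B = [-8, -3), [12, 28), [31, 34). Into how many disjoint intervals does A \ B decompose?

First set merges to [-9, -5), [-2, 1), [2, 10), [16, 29).
A \ B = [-9, -8), [-2, 1), [2, 10), [28, 29).
That is 4 disjoint pieces.

4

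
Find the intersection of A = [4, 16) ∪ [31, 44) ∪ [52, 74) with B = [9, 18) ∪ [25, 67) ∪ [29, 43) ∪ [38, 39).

B, merged: [9, 18), [25, 67).
[4, 16) ∩ B → [9, 16).
[31, 44) ∩ B → [31, 44).
[52, 74) ∩ B → [52, 67).

[9, 16) ∪ [31, 44) ∪ [52, 67)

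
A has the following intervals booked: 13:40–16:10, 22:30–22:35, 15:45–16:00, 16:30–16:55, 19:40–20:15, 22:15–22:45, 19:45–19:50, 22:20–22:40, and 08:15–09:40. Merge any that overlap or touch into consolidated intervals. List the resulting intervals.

Sort by start: 08:15–09:40, 13:40–16:10, 15:45–16:00, 16:30–16:55, 19:40–20:15, 19:45–19:50, 22:15–22:45, 22:20–22:40, 22:30–22:35.
13:40–16:10 is disjoint → start new block.
15:45–16:00 overlaps/touches 13:40–16:10 → extend to 13:40–16:10.
16:30–16:55 is disjoint → start new block.
19:40–20:15 is disjoint → start new block.
19:45–19:50 overlaps/touches 19:40–20:15 → extend to 19:40–20:15.
22:15–22:45 is disjoint → start new block.
22:20–22:40 overlaps/touches 22:15–22:45 → extend to 22:15–22:45.
22:30–22:35 overlaps/touches 22:15–22:45 → extend to 22:15–22:45.

08:15–09:40, 13:40–16:10, 16:30–16:55, 19:40–20:15, 22:15–22:45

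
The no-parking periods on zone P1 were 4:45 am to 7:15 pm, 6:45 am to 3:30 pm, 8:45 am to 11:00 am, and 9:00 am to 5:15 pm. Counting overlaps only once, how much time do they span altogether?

14 h 30 min

Merged: 4:45 am-7:15 pm.
Length: 14 h 30 min.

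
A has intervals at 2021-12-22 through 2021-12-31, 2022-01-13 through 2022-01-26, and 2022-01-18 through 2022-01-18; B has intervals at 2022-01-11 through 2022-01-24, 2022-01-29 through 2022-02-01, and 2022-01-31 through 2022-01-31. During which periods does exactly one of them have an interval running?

2021-12-22 through 2021-12-31, 2022-01-11 through 2022-01-12, 2022-01-25 through 2022-01-26, 2022-01-29 through 2022-02-01

A, merged: 2021-12-22 through 2021-12-31, 2022-01-13 through 2022-01-26.
B, merged: 2022-01-11 through 2022-01-24, 2022-01-29 through 2022-02-01.
A \ B = 2021-12-22 through 2021-12-31, 2022-01-25 through 2022-01-26.
B \ A = 2022-01-11 through 2022-01-12, 2022-01-29 through 2022-02-01.
Union of the two gives the symmetric difference.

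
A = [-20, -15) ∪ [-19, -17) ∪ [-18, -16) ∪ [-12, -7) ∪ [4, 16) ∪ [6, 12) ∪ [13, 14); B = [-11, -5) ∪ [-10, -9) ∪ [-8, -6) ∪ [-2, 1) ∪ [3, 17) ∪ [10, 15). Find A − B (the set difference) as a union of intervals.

A, merged: [-20, -15), [-12, -7), [4, 16).
B, merged: [-11, -5), [-2, 1), [3, 17).
[-20, -15): no B overlap → unchanged.
[-12, -7) minus B → [-12, -11).
[4, 16): fully covered by B → removed.

[-20, -15) ∪ [-12, -11)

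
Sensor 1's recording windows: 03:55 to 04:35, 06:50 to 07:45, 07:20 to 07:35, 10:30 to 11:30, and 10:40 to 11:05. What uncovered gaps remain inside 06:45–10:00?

After merging, the occupied span is 03:55–04:35, 06:50–07:45, 10:30–11:30.
Uncovered inside 06:45–10:00: 06:45–06:50, 07:45–10:00.

06:45–06:50, 07:45–10:00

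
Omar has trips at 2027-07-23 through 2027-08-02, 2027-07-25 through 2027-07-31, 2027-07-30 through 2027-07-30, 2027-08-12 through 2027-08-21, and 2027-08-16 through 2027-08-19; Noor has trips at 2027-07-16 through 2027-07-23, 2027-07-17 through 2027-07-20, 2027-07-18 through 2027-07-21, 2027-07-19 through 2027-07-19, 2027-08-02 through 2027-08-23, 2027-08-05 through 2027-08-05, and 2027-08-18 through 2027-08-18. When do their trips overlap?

Merge the first list: 2027-07-23 through 2027-08-02, 2027-08-12 through 2027-08-21.
Merge the second list: 2027-07-16 through 2027-07-23, 2027-08-02 through 2027-08-23.
2027-07-23 through 2027-08-02 meets the second set on 2027-07-23 through 2027-07-23, 2027-08-02 through 2027-08-02.
2027-08-12 through 2027-08-21 meets the second set on 2027-08-12 through 2027-08-21.

2027-07-23 through 2027-07-23, 2027-08-02 through 2027-08-02, 2027-08-12 through 2027-08-21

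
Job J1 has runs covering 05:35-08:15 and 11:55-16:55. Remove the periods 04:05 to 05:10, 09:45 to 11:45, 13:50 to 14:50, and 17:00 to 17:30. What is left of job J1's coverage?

05:35-08:15, 11:55-13:50, 14:50-16:55

05:35-08:15: no B overlap → unchanged.
11:55-16:55 minus B → 11:55-13:50, 14:50-16:55.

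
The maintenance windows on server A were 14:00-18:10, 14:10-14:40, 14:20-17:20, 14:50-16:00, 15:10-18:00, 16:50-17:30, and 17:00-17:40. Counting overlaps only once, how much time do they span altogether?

Merged: 14:00-18:10.
Length: 4 h 10 min.

4 h 10 min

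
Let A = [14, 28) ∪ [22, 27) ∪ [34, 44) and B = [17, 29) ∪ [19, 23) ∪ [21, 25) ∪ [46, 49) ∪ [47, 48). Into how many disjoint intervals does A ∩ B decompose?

1

Merge the first list: [14, 28), [34, 44).
Merge the second list: [17, 29), [46, 49).
A ∩ B = [17, 28).
That is 1 disjoint piece.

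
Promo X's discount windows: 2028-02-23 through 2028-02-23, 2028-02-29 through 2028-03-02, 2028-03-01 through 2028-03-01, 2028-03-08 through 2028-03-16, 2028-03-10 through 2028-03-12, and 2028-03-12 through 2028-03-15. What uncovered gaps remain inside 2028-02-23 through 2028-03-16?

After merging, the occupied span is 2028-02-23 through 2028-02-23, 2028-02-29 through 2028-03-02, 2028-03-08 through 2028-03-16.
Gaps within 2028-02-23 through 2028-03-16: 2028-02-24 through 2028-02-28, 2028-03-03 through 2028-03-07.

2028-02-24 through 2028-02-28, 2028-03-03 through 2028-03-07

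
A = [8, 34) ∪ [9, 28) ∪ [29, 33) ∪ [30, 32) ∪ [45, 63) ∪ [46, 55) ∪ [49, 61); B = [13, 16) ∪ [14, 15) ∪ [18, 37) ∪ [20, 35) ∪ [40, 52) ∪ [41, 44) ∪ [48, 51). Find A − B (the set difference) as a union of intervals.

A, merged: [8, 34), [45, 63).
B, merged: [13, 16), [18, 37), [40, 52).
[8, 34) \ B = [8, 13), [16, 18).
[45, 63) \ B = [52, 63).

[8, 13) ∪ [16, 18) ∪ [52, 63)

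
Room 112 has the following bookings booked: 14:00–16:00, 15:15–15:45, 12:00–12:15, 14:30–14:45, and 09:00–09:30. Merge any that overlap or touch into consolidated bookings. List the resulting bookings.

Sort by start: 09:00–09:30, 12:00–12:15, 14:00–16:00, 14:30–14:45, 15:15–15:45.
12:00–12:15 is disjoint → start new block.
14:00–16:00 is disjoint → start new block.
14:30–14:45 overlaps/touches 14:00–16:00 → extend to 14:00–16:00.
15:15–15:45 overlaps/touches 14:00–16:00 → extend to 14:00–16:00.

09:00–09:30, 12:00–12:15, 14:00–16:00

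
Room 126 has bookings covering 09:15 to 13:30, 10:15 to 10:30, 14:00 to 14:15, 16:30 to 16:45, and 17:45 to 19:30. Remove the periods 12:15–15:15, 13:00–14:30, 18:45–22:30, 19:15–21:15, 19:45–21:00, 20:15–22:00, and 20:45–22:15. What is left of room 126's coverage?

First set merges to 09:15-13:30, 14:00-14:15, 16:30-16:45, 17:45-19:30.
Second set merges to 12:15-15:15, 18:45-22:30.
09:15-13:30 minus B → 09:15-12:15.
14:00-14:15: fully covered by B → removed.
16:30-16:45: no B overlap → unchanged.
17:45-19:30 minus B → 17:45-18:45.

09:15-12:15, 16:30-16:45, 17:45-18:45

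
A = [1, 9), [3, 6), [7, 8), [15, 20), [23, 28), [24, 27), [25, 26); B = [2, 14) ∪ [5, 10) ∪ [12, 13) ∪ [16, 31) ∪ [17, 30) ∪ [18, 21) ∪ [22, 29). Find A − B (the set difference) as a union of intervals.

[1, 2) ∪ [15, 16)

A, merged: [1, 9), [15, 20), [23, 28).
B, merged: [2, 14), [16, 31).
[1, 9) \ B = [1, 2).
[15, 20) \ B = [15, 16).
[23, 28): entirely removed.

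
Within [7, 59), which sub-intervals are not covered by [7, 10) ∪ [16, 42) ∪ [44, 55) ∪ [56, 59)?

After merging, the occupied span is [7, 10), [16, 42), [44, 55), [56, 59).
Gaps within [7, 59): [10, 16), [42, 44), [55, 56).

[10, 16) ∪ [42, 44) ∪ [55, 56)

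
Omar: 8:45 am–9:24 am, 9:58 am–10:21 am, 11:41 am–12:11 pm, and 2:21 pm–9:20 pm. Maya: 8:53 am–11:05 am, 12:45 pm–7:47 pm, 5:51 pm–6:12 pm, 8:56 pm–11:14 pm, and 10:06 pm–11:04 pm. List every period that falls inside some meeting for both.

8:53 am-9:24 am, 9:58 am-10:21 am, 2:21 pm-7:47 pm, 8:56 pm-9:20 pm

Merge the second list: 8:53 am-11:05 am, 12:45 pm-7:47 pm, 8:56 pm-11:14 pm.
8:45 am-9:24 am meets the second set on 8:53 am-9:24 am.
9:58 am-10:21 am meets the second set on 9:58 am-10:21 am.
11:41 am-12:11 pm: no overlap with the second set.
2:21 pm-9:20 pm meets the second set on 2:21 pm-7:47 pm, 8:56 pm-9:20 pm.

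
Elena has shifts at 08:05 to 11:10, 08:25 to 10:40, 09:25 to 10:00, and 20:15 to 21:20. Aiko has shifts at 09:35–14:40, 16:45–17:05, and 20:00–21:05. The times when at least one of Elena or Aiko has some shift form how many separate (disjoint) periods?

A, merged: 08:05-11:10, 20:15-21:20.
A ∪ B = 08:05-14:40, 16:45-17:05, 20:00-21:20.
That is 3 disjoint pieces.

3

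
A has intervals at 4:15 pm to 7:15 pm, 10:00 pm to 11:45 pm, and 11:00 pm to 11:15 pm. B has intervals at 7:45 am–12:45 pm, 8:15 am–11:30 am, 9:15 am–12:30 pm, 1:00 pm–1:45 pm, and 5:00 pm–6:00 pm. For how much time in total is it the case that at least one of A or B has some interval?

10 h 30 min

Merge the first list: 4:15 pm-7:15 pm, 10:00 pm-11:45 pm.
Merge the second list: 7:45 am-12:45 pm, 1:00 pm-1:45 pm, 5:00 pm-6:00 pm.
A ∪ B = 7:45 am-12:45 pm, 1:00 pm-1:45 pm, 4:15 pm-7:15 pm, 10:00 pm-11:45 pm.
Total: 5 h + 45 min + 3 h + 1 h 45 min = 10 h 30 min.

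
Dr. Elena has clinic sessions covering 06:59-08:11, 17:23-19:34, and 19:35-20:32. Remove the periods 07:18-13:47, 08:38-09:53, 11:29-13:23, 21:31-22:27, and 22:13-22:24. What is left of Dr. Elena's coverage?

Second set merges to 07:18–13:47, 21:31–22:27.
06:59–08:11 minus B → 06:59–07:18.
17:23–19:34: no B overlap → unchanged.
19:35–20:32: no B overlap → unchanged.

06:59–07:18, 17:23–19:34, 19:35–20:32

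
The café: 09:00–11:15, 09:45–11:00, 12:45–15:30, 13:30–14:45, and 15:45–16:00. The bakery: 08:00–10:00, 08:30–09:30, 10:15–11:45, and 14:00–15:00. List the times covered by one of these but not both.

First set merges to 09:00–11:15, 12:45–15:30, 15:45–16:00.
Second set merges to 08:00–10:00, 10:15–11:45, 14:00–15:00.
A but not B: 10:00–10:15, 12:45–14:00, 15:00–15:30, 15:45–16:00.
B but not A: 08:00–09:00, 11:15–11:45.
Combining gives A △ B.

08:00–09:00, 10:00–10:15, 11:15–11:45, 12:45–14:00, 15:00–15:30, 15:45–16:00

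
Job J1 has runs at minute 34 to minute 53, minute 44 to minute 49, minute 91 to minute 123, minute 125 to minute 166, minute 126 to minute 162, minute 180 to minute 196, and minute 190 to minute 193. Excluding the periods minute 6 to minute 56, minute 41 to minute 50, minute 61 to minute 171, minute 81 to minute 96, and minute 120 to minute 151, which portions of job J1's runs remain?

Merge the first list: minute 34 to minute 53, minute 91 to minute 123, minute 125 to minute 166, minute 180 to minute 196.
Merge the second list: minute 6 to minute 56, minute 61 to minute 171.
minute 34 to minute 53: fully covered by B → removed.
minute 91 to minute 123: fully covered by B → removed.
minute 125 to minute 166: fully covered by B → removed.
minute 180 to minute 196: no B overlap → unchanged.

minute 180 to minute 196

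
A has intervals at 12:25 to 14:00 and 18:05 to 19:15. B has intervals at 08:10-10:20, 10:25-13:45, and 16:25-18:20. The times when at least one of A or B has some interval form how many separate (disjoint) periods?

A ∪ B = 08:10–10:20, 10:25–14:00, 16:25–19:15.
That is 3 disjoint pieces.

3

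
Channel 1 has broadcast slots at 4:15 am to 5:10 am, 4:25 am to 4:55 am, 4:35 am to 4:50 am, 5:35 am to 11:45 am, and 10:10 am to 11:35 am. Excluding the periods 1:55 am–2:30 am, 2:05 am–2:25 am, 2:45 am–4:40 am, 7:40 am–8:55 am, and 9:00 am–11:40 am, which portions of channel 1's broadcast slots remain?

A, merged: 4:15 am–5:10 am, 5:35 am–11:45 am.
B, merged: 1:55 am–2:30 am, 2:45 am–4:40 am, 7:40 am–8:55 am, 9:00 am–11:40 am.
4:15 am–5:10 am \ B = 4:40 am–5:10 am.
5:35 am–11:45 am \ B = 5:35 am–7:40 am, 8:55 am–9:00 am, 11:40 am–11:45 am.

4:40 am–5:10 am, 5:35 am–7:40 am, 8:55 am–9:00 am, 11:40 am–11:45 am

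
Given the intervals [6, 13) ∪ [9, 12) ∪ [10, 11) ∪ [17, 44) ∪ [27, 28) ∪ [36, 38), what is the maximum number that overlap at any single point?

3

At 10, 3 of the intervals are simultaneously active.
No point has more.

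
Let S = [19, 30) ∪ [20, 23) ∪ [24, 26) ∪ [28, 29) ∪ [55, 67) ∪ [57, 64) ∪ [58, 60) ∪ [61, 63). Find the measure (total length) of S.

23

Merged: [19, 30), [55, 67).
Lengths: 11 + 12 = 23.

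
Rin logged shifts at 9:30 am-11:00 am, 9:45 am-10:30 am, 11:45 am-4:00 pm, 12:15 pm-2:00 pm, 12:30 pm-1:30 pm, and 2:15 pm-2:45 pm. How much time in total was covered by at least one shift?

5 h 45 min

Merged: 9:30 am-11:00 am, 11:45 am-4:00 pm.
Lengths: 1 h 30 min + 4 h 15 min = 5 h 45 min.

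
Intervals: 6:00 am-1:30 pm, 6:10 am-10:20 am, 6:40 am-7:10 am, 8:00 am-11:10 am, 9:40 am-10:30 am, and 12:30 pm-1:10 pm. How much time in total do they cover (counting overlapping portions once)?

Merged: 6:00 am-1:30 pm.
Length: 7 h 30 min.

7 h 30 min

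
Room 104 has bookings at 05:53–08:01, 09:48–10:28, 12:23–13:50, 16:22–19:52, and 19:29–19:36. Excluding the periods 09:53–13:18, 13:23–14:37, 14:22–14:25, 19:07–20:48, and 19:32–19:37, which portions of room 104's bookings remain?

05:53–08:01, 09:48–09:53, 13:18–13:23, 16:22–19:07

Merge the first list: 05:53–08:01, 09:48–10:28, 12:23–13:50, 16:22–19:52.
Merge the second list: 09:53–13:18, 13:23–14:37, 19:07–20:48.
05:53–08:01: nothing removed.
09:48–10:28 \ B = 09:48–09:53.
12:23–13:50 \ B = 13:18–13:23.
16:22–19:52 \ B = 16:22–19:07.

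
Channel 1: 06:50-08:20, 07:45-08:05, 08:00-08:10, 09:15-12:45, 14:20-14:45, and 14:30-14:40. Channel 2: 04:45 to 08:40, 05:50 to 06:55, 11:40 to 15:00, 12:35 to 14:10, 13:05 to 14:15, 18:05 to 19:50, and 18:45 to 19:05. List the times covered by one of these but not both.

04:45-06:50, 08:20-08:40, 09:15-11:40, 12:45-14:20, 14:45-15:00, 18:05-19:50

Merge the first list: 06:50-08:20, 09:15-12:45, 14:20-14:45.
Merge the second list: 04:45-08:40, 11:40-15:00, 18:05-19:50.
Only in the first: 09:15-11:40.
Only in the second: 04:45-06:50, 08:20-08:40, 12:45-14:20, 14:45-15:00, 18:05-19:50.
Together these are the periods covered by exactly one.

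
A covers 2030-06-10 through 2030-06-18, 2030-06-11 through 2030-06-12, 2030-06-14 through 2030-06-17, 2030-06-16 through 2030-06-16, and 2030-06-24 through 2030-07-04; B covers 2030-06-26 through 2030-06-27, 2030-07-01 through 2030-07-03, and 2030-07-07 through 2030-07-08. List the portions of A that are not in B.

2030-06-10 through 2030-06-18, 2030-06-24 through 2030-06-25, 2030-06-28 through 2030-06-30, 2030-07-04 through 2030-07-04

Merge the first list: 2030-06-10 through 2030-06-18, 2030-06-24 through 2030-07-04.
2030-06-10 through 2030-06-18: nothing removed.
2030-06-24 through 2030-07-04 \ B = 2030-06-24 through 2030-06-25, 2030-06-28 through 2030-06-30, 2030-07-04 through 2030-07-04.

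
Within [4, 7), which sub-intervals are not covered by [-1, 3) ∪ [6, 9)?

[4, 6)

Covered (merged): [-1, 3), [6, 9).
Uncovered inside [4, 7): [4, 6).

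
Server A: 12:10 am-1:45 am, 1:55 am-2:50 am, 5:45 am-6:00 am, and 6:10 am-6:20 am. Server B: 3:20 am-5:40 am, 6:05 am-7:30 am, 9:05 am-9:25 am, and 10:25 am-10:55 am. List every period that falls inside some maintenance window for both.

12:10 am–1:45 am meets no B interval.
1:55 am–2:50 am meets no B interval.
5:45 am–6:00 am meets no B interval.
6:10 am–6:20 am ∩ B → 6:10 am–6:20 am.

6:10 am–6:20 am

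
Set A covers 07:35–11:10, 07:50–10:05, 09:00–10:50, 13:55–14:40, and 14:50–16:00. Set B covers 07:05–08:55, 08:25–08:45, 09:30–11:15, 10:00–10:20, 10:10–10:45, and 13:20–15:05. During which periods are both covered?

07:35–08:55, 09:30–11:10, 13:55–14:40, 14:50–15:05

First set merges to 07:35–11:10, 13:55–14:40, 14:50–16:00.
Second set merges to 07:05–08:55, 09:30–11:15, 13:20–15:05.
07:35–11:10 meets the second set on 07:35–08:55, 09:30–11:10.
13:55–14:40 meets the second set on 13:55–14:40.
14:50–16:00 meets the second set on 14:50–15:05.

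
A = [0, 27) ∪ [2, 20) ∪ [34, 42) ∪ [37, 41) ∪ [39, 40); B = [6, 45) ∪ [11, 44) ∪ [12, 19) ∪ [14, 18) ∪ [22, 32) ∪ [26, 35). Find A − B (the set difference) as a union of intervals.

[0, 6)

Merge the first list: [0, 27), [34, 42).
Merge the second list: [6, 45).
[0, 27) minus B → [0, 6).
[34, 42): fully covered by B → removed.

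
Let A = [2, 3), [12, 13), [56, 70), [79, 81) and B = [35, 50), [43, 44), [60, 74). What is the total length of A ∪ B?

B, merged: [35, 50), [60, 74).
A ∪ B = [2, 3), [12, 13), [35, 50), [56, 74), [79, 81).
Total: 1 + 1 + 15 + 18 + 2 = 37.

37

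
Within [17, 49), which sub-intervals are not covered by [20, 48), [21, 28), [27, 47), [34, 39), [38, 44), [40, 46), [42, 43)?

Covered (merged): [20, 48).
Gaps within [17, 49): [17, 20), [48, 49).

[17, 20) ∪ [48, 49)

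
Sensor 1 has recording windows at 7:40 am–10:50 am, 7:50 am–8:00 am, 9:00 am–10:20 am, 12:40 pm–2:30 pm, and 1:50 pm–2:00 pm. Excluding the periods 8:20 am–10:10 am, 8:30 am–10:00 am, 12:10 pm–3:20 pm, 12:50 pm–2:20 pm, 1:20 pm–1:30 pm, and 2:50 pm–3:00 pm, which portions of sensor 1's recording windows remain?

Merge the first list: 7:40 am–10:50 am, 12:40 pm–2:30 pm.
Merge the second list: 8:20 am–10:10 am, 12:10 pm–3:20 pm.
7:40 am–10:50 am with B removed leaves 7:40 am–8:20 am, 10:10 am–10:50 am.
12:40 pm–2:30 pm lies entirely inside B → drops out.

7:40 am–8:20 am, 10:10 am–10:50 am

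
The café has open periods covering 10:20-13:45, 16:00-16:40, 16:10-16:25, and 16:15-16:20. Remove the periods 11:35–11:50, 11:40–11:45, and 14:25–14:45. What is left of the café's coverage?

Merge the first list: 10:20–13:45, 16:00–16:40.
Merge the second list: 11:35–11:50, 14:25–14:45.
10:20–13:45 \ B = 10:20–11:35, 11:50–13:45.
16:00–16:40: nothing removed.

10:20–11:35, 11:50–13:45, 16:00–16:40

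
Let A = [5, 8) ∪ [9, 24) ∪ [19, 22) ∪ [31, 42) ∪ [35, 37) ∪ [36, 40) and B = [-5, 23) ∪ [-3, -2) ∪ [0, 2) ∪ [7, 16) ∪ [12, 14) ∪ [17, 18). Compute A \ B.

First set merges to [5, 8), [9, 24), [31, 42).
Second set merges to [-5, 23).
[5, 8): entirely removed.
[9, 24) \ B = [23, 24).
[31, 42): nothing removed.

[23, 24) ∪ [31, 42)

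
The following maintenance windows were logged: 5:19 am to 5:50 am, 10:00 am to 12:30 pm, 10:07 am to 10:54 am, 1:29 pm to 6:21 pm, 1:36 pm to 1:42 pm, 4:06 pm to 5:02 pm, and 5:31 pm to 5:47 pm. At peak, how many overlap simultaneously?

Walk the sorted start/end points keeping a running depth.
The depth first hits 2 at 10:07 am.

2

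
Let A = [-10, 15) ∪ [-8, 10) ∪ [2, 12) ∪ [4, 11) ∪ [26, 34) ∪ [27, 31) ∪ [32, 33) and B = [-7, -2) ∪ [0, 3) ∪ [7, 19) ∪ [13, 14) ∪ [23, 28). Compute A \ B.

Merge the first list: [-10, 15), [26, 34).
Merge the second list: [-7, -2), [0, 3), [7, 19), [23, 28).
[-10, 15) with B removed leaves [-10, -7), [-2, 0), [3, 7).
[26, 34) with B removed leaves [28, 34).

[-10, -7) ∪ [-2, 0) ∪ [3, 7) ∪ [28, 34)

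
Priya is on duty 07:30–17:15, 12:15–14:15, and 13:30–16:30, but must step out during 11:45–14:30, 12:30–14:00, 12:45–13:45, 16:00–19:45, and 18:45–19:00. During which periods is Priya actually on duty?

A, merged: 07:30–17:15.
B, merged: 11:45–14:30, 16:00–19:45.
07:30–17:15 minus B → 07:30–11:45, 14:30–16:00.

07:30–11:45, 14:30–16:00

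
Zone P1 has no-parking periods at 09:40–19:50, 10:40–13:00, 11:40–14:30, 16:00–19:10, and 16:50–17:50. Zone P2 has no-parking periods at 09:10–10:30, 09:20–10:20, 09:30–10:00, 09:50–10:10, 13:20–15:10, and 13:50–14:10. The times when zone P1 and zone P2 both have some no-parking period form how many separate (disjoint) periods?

2

First set merges to 09:40-19:50.
Second set merges to 09:10-10:30, 13:20-15:10.
A ∩ B = 09:40-10:30, 13:20-15:10.
That is 2 disjoint pieces.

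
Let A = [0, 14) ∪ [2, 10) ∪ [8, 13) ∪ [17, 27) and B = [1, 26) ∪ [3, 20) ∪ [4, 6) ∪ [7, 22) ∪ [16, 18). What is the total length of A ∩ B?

22

First set merges to [0, 14), [17, 27).
Second set merges to [1, 26).
A ∩ B = [1, 14), [17, 26).
Total: 13 + 9 = 22.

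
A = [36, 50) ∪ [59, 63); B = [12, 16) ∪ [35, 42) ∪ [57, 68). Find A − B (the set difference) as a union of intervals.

[42, 50)

[36, 50) minus B → [42, 50).
[59, 63): fully covered by B → removed.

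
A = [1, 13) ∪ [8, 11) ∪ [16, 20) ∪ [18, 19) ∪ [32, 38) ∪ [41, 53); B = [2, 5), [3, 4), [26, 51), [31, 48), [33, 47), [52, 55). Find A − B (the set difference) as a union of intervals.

A, merged: [1, 13), [16, 20), [32, 38), [41, 53).
B, merged: [2, 5), [26, 51), [52, 55).
[1, 13) with B removed leaves [1, 2), [5, 13).
[16, 20) is untouched.
[32, 38) lies entirely inside B → drops out.
[41, 53) with B removed leaves [51, 52).

[1, 2) ∪ [5, 13) ∪ [16, 20) ∪ [51, 52)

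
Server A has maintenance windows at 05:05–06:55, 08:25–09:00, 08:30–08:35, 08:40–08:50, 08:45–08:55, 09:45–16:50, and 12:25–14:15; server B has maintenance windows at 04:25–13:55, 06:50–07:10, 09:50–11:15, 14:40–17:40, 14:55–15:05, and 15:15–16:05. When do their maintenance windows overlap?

First set merges to 05:05-06:55, 08:25-09:00, 09:45-16:50.
Second set merges to 04:25-13:55, 14:40-17:40.
05:05-06:55 ∩ B → 05:05-06:55.
08:25-09:00 ∩ B → 08:25-09:00.
09:45-16:50 ∩ B → 09:45-13:55, 14:40-16:50.

05:05-06:55, 08:25-09:00, 09:45-13:55, 14:40-16:50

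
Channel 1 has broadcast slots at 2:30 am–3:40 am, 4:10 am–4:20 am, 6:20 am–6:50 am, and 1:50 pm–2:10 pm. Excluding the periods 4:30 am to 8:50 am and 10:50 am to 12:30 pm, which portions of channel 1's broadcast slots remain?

2:30 am–3:40 am: nothing removed.
4:10 am–4:20 am: nothing removed.
6:20 am–6:50 am: entirely removed.
1:50 pm–2:10 pm: nothing removed.

2:30 am–3:40 am, 4:10 am–4:20 am, 1:50 pm–2:10 pm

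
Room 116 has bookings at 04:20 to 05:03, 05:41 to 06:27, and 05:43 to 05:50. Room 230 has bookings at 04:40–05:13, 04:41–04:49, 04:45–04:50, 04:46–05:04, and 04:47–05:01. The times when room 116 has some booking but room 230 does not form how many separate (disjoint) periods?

A, merged: 04:20-05:03, 05:41-06:27.
B, merged: 04:40-05:13.
A \ B = 04:20-04:40, 05:41-06:27.
That is 2 disjoint pieces.

2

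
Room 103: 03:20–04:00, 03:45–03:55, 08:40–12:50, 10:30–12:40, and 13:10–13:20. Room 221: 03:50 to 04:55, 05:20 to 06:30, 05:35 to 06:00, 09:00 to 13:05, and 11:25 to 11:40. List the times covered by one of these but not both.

03:20–03:50, 04:00–04:55, 05:20–06:30, 08:40–09:00, 12:50–13:05, 13:10–13:20

First set merges to 03:20–04:00, 08:40–12:50, 13:10–13:20.
Second set merges to 03:50–04:55, 05:20–06:30, 09:00–13:05.
A but not B: 03:20–03:50, 08:40–09:00, 13:10–13:20.
B but not A: 04:00–04:55, 05:20–06:30, 12:50–13:05.
Combining gives A △ B.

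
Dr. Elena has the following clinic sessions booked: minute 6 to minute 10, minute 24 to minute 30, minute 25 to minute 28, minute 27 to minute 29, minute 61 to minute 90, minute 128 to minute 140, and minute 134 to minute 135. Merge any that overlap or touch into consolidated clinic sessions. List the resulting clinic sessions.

minute 24 to minute 30 is disjoint → start new block.
minute 25 to minute 28 overlaps/touches minute 24 to minute 30 → extend to minute 24 to minute 30.
minute 27 to minute 29 overlaps/touches minute 24 to minute 30 → extend to minute 24 to minute 30.
minute 61 to minute 90 is disjoint → start new block.
minute 128 to minute 140 is disjoint → start new block.
minute 134 to minute 135 overlaps/touches minute 128 to minute 140 → extend to minute 128 to minute 140.

minute 6 to minute 10, minute 24 to minute 30, minute 61 to minute 90, minute 128 to minute 140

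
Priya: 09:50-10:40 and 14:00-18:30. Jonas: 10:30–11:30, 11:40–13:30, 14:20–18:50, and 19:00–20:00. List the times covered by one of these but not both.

09:50–10:30, 10:40–11:30, 11:40–13:30, 14:00–14:20, 18:30–18:50, 19:00–20:00

Only in the first: 09:50–10:30, 14:00–14:20.
Only in the second: 10:40–11:30, 11:40–13:30, 18:30–18:50, 19:00–20:00.
Together these are the periods covered by exactly one.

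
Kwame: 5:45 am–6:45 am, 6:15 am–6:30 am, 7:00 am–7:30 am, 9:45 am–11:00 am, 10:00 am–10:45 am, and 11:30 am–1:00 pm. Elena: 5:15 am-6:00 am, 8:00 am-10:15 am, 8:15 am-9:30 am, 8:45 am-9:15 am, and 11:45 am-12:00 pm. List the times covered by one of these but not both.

5:15 am–5:45 am, 6:00 am–6:45 am, 7:00 am–7:30 am, 8:00 am–9:45 am, 10:15 am–11:00 am, 11:30 am–11:45 am, 12:00 pm–1:00 pm

Merge the first list: 5:45 am–6:45 am, 7:00 am–7:30 am, 9:45 am–11:00 am, 11:30 am–1:00 pm.
Merge the second list: 5:15 am–6:00 am, 8:00 am–10:15 am, 11:45 am–12:00 pm.
A but not B: 6:00 am–6:45 am, 7:00 am–7:30 am, 10:15 am–11:00 am, 11:30 am–11:45 am, 12:00 pm–1:00 pm.
B but not A: 5:15 am–5:45 am, 8:00 am–9:45 am.
Combining gives A △ B.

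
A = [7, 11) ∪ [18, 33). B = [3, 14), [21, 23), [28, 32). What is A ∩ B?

[7, 11) ∪ [21, 23) ∪ [28, 32)

[7, 11) overlaps B on [7, 11).
[18, 33) overlaps B on [21, 23), [28, 32).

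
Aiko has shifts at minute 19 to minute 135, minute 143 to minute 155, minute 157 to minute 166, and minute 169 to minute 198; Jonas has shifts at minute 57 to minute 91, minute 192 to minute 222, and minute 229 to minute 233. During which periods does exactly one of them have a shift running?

minute 19 to minute 57, minute 91 to minute 135, minute 143 to minute 155, minute 157 to minute 166, minute 169 to minute 192, minute 198 to minute 222, minute 229 to minute 233

Only in the first: minute 19 to minute 57, minute 91 to minute 135, minute 143 to minute 155, minute 157 to minute 166, minute 169 to minute 192.
Only in the second: minute 198 to minute 222, minute 229 to minute 233.
Together these are the periods covered by exactly one.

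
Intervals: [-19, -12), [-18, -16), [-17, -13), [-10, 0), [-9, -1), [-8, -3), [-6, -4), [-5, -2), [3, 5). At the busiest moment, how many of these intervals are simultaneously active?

At -5, 5 of the intervals are simultaneously active.
No point has more.

5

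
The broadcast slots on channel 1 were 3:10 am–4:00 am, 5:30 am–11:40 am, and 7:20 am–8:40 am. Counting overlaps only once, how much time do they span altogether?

Merged: 3:10 am–4:00 am, 5:30 am–11:40 am.
Lengths: 50 min + 6 h 10 min = 7 h.

7 h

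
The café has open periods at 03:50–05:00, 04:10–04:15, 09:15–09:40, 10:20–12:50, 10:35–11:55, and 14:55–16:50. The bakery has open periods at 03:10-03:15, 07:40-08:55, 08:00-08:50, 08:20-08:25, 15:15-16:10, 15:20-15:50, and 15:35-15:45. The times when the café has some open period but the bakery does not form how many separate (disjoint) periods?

5

First set merges to 03:50-05:00, 09:15-09:40, 10:20-12:50, 14:55-16:50.
Second set merges to 03:10-03:15, 07:40-08:55, 15:15-16:10.
A \ B = 03:50-05:00, 09:15-09:40, 10:20-12:50, 14:55-15:15, 16:10-16:50.
That is 5 disjoint pieces.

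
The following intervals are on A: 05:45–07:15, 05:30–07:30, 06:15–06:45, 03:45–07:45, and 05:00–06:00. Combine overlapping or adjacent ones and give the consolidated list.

03:45–07:45

Sort by start: 03:45–07:45, 05:00–06:00, 05:30–07:30, 05:45–07:15, 06:15–06:45.
05:00–06:00 overlaps/touches 03:45–07:45 → extend to 03:45–07:45.
05:30–07:30 overlaps/touches 03:45–07:45 → extend to 03:45–07:45.
05:45–07:15 overlaps/touches 03:45–07:45 → extend to 03:45–07:45.
06:15–06:45 overlaps/touches 03:45–07:45 → extend to 03:45–07:45.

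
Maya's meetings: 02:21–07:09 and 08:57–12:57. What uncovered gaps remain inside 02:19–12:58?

02:19-02:21, 07:09-08:57, 12:57-12:58

The merged coverage is 02:21-07:09, 08:57-12:57.
Uncovered inside 02:19-12:58: 02:19-02:21, 07:09-08:57, 12:57-12:58.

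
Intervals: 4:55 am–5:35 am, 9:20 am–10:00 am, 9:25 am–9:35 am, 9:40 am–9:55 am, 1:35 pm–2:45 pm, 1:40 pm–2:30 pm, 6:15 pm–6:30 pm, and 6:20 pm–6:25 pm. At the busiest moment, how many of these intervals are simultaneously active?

2

Walk the sorted start/end points keeping a running depth.
The depth first hits 2 at 9:25 am.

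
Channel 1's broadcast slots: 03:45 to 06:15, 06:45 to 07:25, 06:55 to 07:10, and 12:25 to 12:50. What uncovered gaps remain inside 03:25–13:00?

03:25–03:45, 06:15–06:45, 07:25–12:25, 12:50–13:00

The merged coverage is 03:45–06:15, 06:45–07:25, 12:25–12:50.
Gaps within 03:25–13:00: 03:25–03:45, 06:15–06:45, 07:25–12:25, 12:50–13:00.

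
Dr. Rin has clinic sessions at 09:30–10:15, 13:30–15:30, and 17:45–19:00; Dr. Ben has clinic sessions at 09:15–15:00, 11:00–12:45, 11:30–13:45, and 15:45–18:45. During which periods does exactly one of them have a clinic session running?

09:15–09:30, 10:15–13:30, 15:00–15:30, 15:45–17:45, 18:45–19:00

Second set merges to 09:15–15:00, 15:45–18:45.
A but not B: 15:00–15:30, 18:45–19:00.
B but not A: 09:15–09:30, 10:15–13:30, 15:45–17:45.
Combining gives A △ B.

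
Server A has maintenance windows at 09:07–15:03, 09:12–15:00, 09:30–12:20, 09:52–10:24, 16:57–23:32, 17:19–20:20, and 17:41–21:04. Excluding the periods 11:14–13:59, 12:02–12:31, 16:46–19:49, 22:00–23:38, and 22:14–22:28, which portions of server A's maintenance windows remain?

A, merged: 09:07-15:03, 16:57-23:32.
B, merged: 11:14-13:59, 16:46-19:49, 22:00-23:38.
09:07-15:03 with B removed leaves 09:07-11:14, 13:59-15:03.
16:57-23:32 with B removed leaves 19:49-22:00.

09:07-11:14, 13:59-15:03, 19:49-22:00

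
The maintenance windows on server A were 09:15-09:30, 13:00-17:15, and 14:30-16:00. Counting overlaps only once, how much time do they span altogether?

4 h 30 min

Merged: 09:15–09:30, 13:00–17:15.
Lengths: 15 min + 4 h 15 min = 4 h 30 min.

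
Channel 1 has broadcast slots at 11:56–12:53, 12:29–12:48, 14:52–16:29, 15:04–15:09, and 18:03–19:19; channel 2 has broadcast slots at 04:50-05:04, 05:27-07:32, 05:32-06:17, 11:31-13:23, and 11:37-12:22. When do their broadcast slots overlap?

11:56-12:53

First set merges to 11:56-12:53, 14:52-16:29, 18:03-19:19.
Second set merges to 04:50-05:04, 05:27-07:32, 11:31-13:23.
11:56-12:53 overlaps B on 11:56-12:53.
14:52-16:29 falls entirely outside B.
18:03-19:19 falls entirely outside B.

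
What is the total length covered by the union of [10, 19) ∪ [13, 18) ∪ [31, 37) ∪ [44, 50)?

Merged: [10, 19), [31, 37), [44, 50).
Lengths: 9 + 6 + 6 = 21.

21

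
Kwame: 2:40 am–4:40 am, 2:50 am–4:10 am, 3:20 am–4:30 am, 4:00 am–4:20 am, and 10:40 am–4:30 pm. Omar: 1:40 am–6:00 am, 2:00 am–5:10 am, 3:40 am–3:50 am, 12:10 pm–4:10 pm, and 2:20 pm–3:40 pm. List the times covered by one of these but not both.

Merge the first list: 2:40 am–4:40 am, 10:40 am–4:30 pm.
Merge the second list: 1:40 am–6:00 am, 12:10 pm–4:10 pm.
A but not B: 10:40 am–12:10 pm, 4:10 pm–4:30 pm.
B but not A: 1:40 am–2:40 am, 4:40 am–6:00 am.
Combining gives A △ B.

1:40 am–2:40 am, 4:40 am–6:00 am, 10:40 am–12:10 pm, 4:10 pm–4:30 pm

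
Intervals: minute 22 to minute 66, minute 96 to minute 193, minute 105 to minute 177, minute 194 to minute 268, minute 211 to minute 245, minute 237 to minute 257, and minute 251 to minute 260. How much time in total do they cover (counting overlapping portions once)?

Merged: minute 22 to minute 66, minute 96 to minute 193, minute 194 to minute 268.
Lengths: 44 minutes + 97 minutes + 74 minutes = 215 minutes.

215 minutes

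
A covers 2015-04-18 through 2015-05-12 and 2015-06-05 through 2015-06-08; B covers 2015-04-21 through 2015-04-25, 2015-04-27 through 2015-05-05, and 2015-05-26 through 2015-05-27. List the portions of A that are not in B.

2015-04-18 through 2015-04-20, 2015-04-26 through 2015-04-26, 2015-05-06 through 2015-05-12, 2015-06-05 through 2015-06-08

2015-04-18 through 2015-05-12 with B removed leaves 2015-04-18 through 2015-04-20, 2015-04-26 through 2015-04-26, 2015-05-06 through 2015-05-12.
2015-06-05 through 2015-06-08 is untouched.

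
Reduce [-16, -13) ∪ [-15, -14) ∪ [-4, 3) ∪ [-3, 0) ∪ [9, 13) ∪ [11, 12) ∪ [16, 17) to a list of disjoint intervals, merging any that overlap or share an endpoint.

[-16, -13) ∪ [-4, 3) ∪ [9, 13) ∪ [16, 17)

[-15, -14) overlaps/touches [-16, -13) → extend to [-16, -13).
[-4, 3) is disjoint → start new block.
[-3, 0) overlaps/touches [-4, 3) → extend to [-4, 3).
[9, 13) is disjoint → start new block.
[11, 12) overlaps/touches [9, 13) → extend to [9, 13).
[16, 17) is disjoint → start new block.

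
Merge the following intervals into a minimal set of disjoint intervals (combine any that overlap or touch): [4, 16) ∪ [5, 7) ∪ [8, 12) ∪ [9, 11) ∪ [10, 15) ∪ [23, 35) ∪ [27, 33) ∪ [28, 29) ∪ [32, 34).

[5, 7) overlaps/touches [4, 16) → extend to [4, 16).
[8, 12) overlaps/touches [4, 16) → extend to [4, 16).
[9, 11) overlaps/touches [4, 16) → extend to [4, 16).
[10, 15) overlaps/touches [4, 16) → extend to [4, 16).
[23, 35) is disjoint → start new block.
[27, 33) overlaps/touches [23, 35) → extend to [23, 35).
[28, 29) overlaps/touches [23, 35) → extend to [23, 35).
[32, 34) overlaps/touches [23, 35) → extend to [23, 35).

[4, 16) ∪ [23, 35)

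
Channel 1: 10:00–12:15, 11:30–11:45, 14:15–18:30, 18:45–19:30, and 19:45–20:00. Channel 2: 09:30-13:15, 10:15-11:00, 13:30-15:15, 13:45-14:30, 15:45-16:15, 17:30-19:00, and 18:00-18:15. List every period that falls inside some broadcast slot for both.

10:00-12:15, 14:15-15:15, 15:45-16:15, 17:30-18:30, 18:45-19:00

Merge the first list: 10:00-12:15, 14:15-18:30, 18:45-19:30, 19:45-20:00.
Merge the second list: 09:30-13:15, 13:30-15:15, 15:45-16:15, 17:30-19:00.
10:00-12:15 overlaps B on 10:00-12:15.
14:15-18:30 overlaps B on 14:15-15:15, 15:45-16:15, 17:30-18:30.
18:45-19:30 overlaps B on 18:45-19:00.
19:45-20:00 falls entirely outside B.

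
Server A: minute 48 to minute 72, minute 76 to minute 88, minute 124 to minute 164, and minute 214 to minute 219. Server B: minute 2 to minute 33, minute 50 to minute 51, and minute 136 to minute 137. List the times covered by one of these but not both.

A \ B = minute 48 to minute 50, minute 51 to minute 72, minute 76 to minute 88, minute 124 to minute 136, minute 137 to minute 164, minute 214 to minute 219.
B \ A = minute 2 to minute 33.
Union of the two gives the symmetric difference.

minute 2 to minute 33, minute 48 to minute 50, minute 51 to minute 72, minute 76 to minute 88, minute 124 to minute 136, minute 137 to minute 164, minute 214 to minute 219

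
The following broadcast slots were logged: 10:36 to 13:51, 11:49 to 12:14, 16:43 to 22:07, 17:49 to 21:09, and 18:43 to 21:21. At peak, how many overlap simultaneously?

3

Sweep endpoints in order; track running count of active intervals.
Peak of 3 reached at 18:43.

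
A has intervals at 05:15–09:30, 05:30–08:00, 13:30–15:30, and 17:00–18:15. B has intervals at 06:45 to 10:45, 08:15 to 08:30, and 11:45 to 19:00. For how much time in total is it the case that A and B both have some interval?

6 h

Merge the first list: 05:15–09:30, 13:30–15:30, 17:00–18:15.
Merge the second list: 06:45–10:45, 11:45–19:00.
A ∩ B = 06:45–09:30, 13:30–15:30, 17:00–18:15.
Total: 2 h 45 min + 2 h + 1 h 15 min = 6 h.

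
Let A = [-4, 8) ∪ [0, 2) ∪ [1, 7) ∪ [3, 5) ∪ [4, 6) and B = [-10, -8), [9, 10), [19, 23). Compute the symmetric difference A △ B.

Merge the first list: [-4, 8).
Only in the first: [-4, 8).
Only in the second: [-10, -8), [9, 10), [19, 23).
Together these are the periods covered by exactly one.

[-10, -8) ∪ [-4, 8) ∪ [9, 10) ∪ [19, 23)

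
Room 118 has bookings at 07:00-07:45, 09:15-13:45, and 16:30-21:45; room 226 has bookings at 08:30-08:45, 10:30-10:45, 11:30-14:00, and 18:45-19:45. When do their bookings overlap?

07:00–07:45 falls entirely outside B.
09:15–13:45 overlaps B on 10:30–10:45, 11:30–13:45.
16:30–21:45 overlaps B on 18:45–19:45.

10:30–10:45, 11:30–13:45, 18:45–19:45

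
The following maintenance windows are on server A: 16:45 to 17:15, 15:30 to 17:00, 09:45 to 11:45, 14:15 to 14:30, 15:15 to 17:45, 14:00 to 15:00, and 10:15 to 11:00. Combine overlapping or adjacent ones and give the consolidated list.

Sort by start: 09:45–11:45, 10:15–11:00, 14:00–15:00, 14:15–14:30, 15:15–17:45, 15:30–17:00, 16:45–17:15.
10:15–11:00 overlaps/touches 09:45–11:45 → extend to 09:45–11:45.
14:00–15:00 is disjoint → start new block.
14:15–14:30 overlaps/touches 14:00–15:00 → extend to 14:00–15:00.
15:15–17:45 is disjoint → start new block.
15:30–17:00 overlaps/touches 15:15–17:45 → extend to 15:15–17:45.
16:45–17:15 overlaps/touches 15:15–17:45 → extend to 15:15–17:45.

09:45–11:45, 14:00–15:00, 15:15–17:45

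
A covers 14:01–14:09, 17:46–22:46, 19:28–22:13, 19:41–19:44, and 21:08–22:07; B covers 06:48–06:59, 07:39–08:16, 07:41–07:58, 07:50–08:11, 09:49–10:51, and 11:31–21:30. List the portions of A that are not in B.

21:30–22:46

First set merges to 14:01–14:09, 17:46–22:46.
Second set merges to 06:48–06:59, 07:39–08:16, 09:49–10:51, 11:31–21:30.
14:01–14:09 lies entirely inside B → drops out.
17:46–22:46 with B removed leaves 21:30–22:46.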